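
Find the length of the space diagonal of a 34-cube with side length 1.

d = √(1² + 1² + ... + 1²) [34 terms] = √(34·1²) = 1√34 ≈ 5.83095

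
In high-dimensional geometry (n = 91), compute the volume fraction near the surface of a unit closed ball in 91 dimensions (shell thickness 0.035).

1 - (1-0.035)^91 ≈ 0.960917 ≈ 96.09%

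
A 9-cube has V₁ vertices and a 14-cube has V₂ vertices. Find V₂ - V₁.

V₁ = 2^9 = 512. V₂ = 2^14 = 16384. V₂ - V₁ = 15872.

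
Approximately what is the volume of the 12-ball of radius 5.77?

The n-ball volume is π^(n/2)·r^n/Γ(n/2+1). With n=12, r=5.77: V ≈ 1.81835e+09.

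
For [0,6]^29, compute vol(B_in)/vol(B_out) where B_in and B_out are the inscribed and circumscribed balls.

Volume scales as r^n, and r_in/r_out = 1/√29, giving (1/√29)^29 ≈ 6.24064e-22.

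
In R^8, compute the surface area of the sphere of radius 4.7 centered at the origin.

|∂B_8(4.7)| ≈ 1.64499e+06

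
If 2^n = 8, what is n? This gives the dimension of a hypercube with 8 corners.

2^n = 8 ⇒ n = log_2(8) = 3.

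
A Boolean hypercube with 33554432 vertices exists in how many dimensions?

Since 2^n = 33554432, we have n = 25.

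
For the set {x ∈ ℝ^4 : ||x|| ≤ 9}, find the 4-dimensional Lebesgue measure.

V = 6561·π^2/2 ≈ 32377.2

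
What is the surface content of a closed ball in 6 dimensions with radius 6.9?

S_6(6.9) = 2·π^(6/2)·(6.9)^5 / Γ(6/2) ≈ 484948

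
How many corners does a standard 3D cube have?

The 3-cube has 2^3 = 8 vertices.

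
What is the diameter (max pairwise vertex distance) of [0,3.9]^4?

Diagonal = √4 · 3.9 = 7.8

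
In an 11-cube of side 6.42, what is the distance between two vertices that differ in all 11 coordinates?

Diagonal = √11 · 6.42 ≈ 21.2927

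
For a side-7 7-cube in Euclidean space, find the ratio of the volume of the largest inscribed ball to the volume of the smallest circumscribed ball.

V_in / V_out = (r_in/r_out)^7 = (1/√7)^7 = 7^(-7/2) ≈ 0.00110194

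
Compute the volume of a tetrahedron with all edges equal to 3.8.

Volume = (√2/12) · 3.8³ = 6.46673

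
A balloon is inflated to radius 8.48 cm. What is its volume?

V_3(8.48) = π^(3/2) · (8.48)^3 / Γ(3/2 + 1) ≈ 2554.33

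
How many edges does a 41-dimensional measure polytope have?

Each of the 2^41 = 2199023255552 vertices has degree 41; total edges = 41·2^41/2 = 45079976738816.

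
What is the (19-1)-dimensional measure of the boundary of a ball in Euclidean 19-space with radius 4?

The surface area of an n-ball is 2π^(n/2) r^(n-1) / Γ(n/2). For n=19, r=4: 70368744177664·π^9/34459425 ≈ 6.08724e+10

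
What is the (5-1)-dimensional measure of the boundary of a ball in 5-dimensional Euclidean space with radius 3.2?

S = n·V_n(r)/r = 5·V_5(3.2)/3.2 (volume-to-surface relation), giving 2759.74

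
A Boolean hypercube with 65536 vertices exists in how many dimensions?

n = log_2(65536) = 16.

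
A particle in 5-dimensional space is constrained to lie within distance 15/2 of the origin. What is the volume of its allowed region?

Volume = π^{5/2}·(15/2)^5/Γ(7/2) = 50625·π^2/4 ≈ 124912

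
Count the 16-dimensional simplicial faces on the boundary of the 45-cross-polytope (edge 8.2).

Number of 16-faces = 2^(16+1) · C(45,16+1) = 131072 · 1103068603890 = 144581408049070080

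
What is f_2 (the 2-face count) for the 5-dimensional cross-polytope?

f_2(5-orthoplex) = 2^3 · (5 choose 3) = 80.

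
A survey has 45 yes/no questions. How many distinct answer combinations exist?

An n-cube has 2^n vertices; for n = 45 that is 2^45 = 35184372088832.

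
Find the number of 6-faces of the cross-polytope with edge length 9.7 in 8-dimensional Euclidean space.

Number of 6-faces = 2^(6+1) · C(8,6+1) = 128 · 8 = 1024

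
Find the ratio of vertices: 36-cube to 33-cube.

The 36-cube has 2^36 = 68719476736 vertices. The 33-cube has 2^33 = 8589934592 vertices. Ratio: 68719476736/8589934592 = 8.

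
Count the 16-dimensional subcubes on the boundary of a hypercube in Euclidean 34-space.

An n-cube has C(n,k)·2^(n-k) k-faces. Here C(34,16)·2^18 = 2203961430·262144 = 577755265105920.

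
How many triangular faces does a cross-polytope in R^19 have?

Each 2-face is the convex hull of 3 vertices, one chosen as ±e_i from each of 3 distinct axes: 2^3·C(19,3) = 7752.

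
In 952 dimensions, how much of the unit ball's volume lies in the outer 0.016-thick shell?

1 - (1-0.016)^952 ≈ 0.9999997855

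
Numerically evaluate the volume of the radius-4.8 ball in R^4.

Volume = π^{4/2}·(4.8)^4/Γ(3) ≈ 2619.6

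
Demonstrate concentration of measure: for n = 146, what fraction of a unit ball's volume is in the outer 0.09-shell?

1 - (1-0.09)^146 ≈ 0.9999989528 ≈ 99.999895%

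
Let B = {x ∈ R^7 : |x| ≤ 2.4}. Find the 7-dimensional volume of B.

The n-ball volume is π^(n/2)·r^n/Γ(n/2+1). With n=7, r=2.4: V ≈ 2167.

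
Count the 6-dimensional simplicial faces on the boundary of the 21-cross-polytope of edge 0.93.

Number of 6-faces = 2^(6+1) · C(21,6+1) = 128 · 116280 = 14883840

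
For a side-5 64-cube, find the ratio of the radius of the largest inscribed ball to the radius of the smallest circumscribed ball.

r_in / r_out = (5/2) / (5√64/2) = 1/√64 ≈ 0.125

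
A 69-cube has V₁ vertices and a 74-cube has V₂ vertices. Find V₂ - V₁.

V₁ = 2^69 = 590295810358705651712. V₂ = 2^74 = 18889465931478580854784. V₂ - V₁ = 18299170121119875203072.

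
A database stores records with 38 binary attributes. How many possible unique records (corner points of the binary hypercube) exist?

Each vertex is a binary string of length 38, so there are 2^38 = 274877906944.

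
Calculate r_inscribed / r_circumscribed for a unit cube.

r_in / r_out = (1/2) / (1√3/2) = 1/√3 ≈ 0.57735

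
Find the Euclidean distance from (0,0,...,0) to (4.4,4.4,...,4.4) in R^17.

||(4.4,4.4,...,4.4)|| = √(17)·4.4 ≈ 18.1417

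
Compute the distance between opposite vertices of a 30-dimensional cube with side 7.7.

The space diagonal of an n-cube of side s is s√n. Here 7.7·√30 ≈ 42.1746.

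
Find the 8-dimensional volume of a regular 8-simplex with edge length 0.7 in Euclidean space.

For a regular n-simplex with edge a, V = (a^n / n!)·√((n+1)/2^n). With a=0.7, n=8: V ≈ 2.6808e-07.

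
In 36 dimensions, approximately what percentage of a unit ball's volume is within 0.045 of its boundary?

1 - (1-0.045)^36 ≈ 0.809401 ≈ 80.94%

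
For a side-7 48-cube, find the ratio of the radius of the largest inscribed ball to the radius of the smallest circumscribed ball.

r_in = 7/2 (half the side); r_out = 7√48/2 (half the diagonal). Ratio = 1/√48 ≈ 0.144338.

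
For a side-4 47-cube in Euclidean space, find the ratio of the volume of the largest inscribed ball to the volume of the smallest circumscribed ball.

Volume scales as r^n, and r_in/r_out = 1/√47, giving (1/√47)^47 ≈ 5.07809e-40.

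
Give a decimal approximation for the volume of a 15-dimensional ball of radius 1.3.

V_15(1.3) = π^(15/2) · (1.3)^15 / Γ(15/2 + 1) ≈ 19.5245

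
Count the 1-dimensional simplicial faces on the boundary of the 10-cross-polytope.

f_1(10-orthoplex) = 2^2 · (10 choose 2) = 180.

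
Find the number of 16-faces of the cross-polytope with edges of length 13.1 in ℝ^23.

Number of 16-faces = 2^(16+1) · C(23,16+1) = 131072 · 100947 = 13231325184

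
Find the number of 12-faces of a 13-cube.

Choose 12 of 13 axes to span the face (C(13,12) = 13 ways), then fix each of the remaining 1 coordinate at one of its two extreme values (2^1 = 2 ways): 13·2 = 26.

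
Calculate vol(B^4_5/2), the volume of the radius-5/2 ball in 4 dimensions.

Volume = π^{4/2}·(5/2)^4/Γ(3) = 625·π^2/32 ≈ 192.766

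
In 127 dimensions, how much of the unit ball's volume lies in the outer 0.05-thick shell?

1 - (1-0.05)^127 ≈ 0.998518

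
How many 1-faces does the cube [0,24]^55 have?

An n-cube has n·2^(n-1) edges. With n = 55: 55·18014398509481984 = 990791918021509120.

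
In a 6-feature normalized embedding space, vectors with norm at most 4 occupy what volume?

The n-ball volume is π^(n/2)·r^n/Γ(n/2+1). With n=6, r=4: V = 2048·π^3/3 ≈ 21167.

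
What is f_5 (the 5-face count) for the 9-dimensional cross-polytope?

Number of 5-faces = 2^(5+1) · C(9,5+1) = 64 · 84 = 5376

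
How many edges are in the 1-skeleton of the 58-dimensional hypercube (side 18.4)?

Each of the 2^58 = 288230376151711744 vertices has degree 58; total edges = 58·2^58/2 = 8358680908399640576.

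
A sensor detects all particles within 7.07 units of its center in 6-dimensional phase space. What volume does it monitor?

Volume = π^{6/2}·(7.07)^6/Γ(4) ≈ 645379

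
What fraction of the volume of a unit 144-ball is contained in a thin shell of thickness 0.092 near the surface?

V(inner)/V(outer) = ((1-0.092)/1)^144 ≈ 9.212e-07, so the shell fraction is 0.9999990788.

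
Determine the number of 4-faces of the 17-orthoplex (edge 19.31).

f_4(17-orthoplex) = 2^5 · (17 choose 5) = 198016.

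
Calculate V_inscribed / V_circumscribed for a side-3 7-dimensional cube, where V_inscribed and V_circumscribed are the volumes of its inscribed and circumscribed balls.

Volume scales as r^n, and r_in/r_out = 1/√7, giving (1/√7)^7 ≈ 0.00110194.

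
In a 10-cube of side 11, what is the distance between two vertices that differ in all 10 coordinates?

||(11,11,...,11)|| = √(10)·11 ≈ 34.7851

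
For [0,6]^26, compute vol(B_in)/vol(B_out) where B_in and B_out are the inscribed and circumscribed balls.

V_in/V_out = n^(-n/2) = 26^(-26/2) ≈ 4.03038e-19.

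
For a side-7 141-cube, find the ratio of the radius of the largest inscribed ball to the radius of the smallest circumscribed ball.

Ratio = (s/2)/(s√141/2) = 141^(-1/2) ≈ 0.0842152.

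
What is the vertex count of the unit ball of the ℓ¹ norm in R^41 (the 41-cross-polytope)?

An n-cross-polytope has 2n vertices; here n = 41, giving 82.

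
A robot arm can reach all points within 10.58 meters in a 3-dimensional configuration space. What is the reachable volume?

V_3(10.58) = π^(3/2) · (10.58)^3 / Γ(3/2 + 1) ≈ 4960.73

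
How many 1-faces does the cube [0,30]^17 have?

Each of the 2^17 = 131072 vertices has degree 17; total edges = 17·2^17/2 = 1114112.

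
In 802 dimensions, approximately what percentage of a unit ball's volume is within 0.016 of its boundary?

1 - (1-0.016)^802 ≈ 0.9999975897 ≈ 99.999759%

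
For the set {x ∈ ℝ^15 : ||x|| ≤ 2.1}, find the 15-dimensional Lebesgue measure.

Volume = π^{15/2}·(2.1)^15/Γ(17/2) ≈ 25984.8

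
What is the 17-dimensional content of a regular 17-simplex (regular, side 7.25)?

V_17 = √(18) · 7.25^17 / (17! · 2^(17/2)) ≈ 0.0139174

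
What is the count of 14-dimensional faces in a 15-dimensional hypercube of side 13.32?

Choose 14 of 15 axes to span the face (C(15,14) = 15 ways), then fix each of the remaining 1 coordinate at one of its two extreme values (2^1 = 2 ways): 15·2 = 30.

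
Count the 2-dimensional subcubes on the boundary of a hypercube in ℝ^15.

Choose 2 of 15 axes to span the face (C(15,2) = 105 ways), then fix each of the remaining 13 coordinates at one of its two extreme values (2^13 = 8192 ways): 105·8192 = 860160.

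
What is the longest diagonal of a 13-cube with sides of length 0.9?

The space diagonal of an n-cube of side s is s√n. Here 0.9·√13 ≈ 3.245.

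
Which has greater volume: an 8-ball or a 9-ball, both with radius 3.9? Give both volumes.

V_8(3.9) ≈ 217223. V_9(3.9) ≈ 688492. The 9-ball is larger.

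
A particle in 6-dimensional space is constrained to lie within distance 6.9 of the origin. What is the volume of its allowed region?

Volume = π^{6/2}·(6.9)^6/Γ(4) ≈ 557690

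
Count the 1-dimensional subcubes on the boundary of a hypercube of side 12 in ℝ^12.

Choose 1 of 12 axes to span the face (C(12,1) = 12 ways), then fix each of the remaining 11 coordinates at one of its two extreme values (2^11 = 2048 ways): 12·2048 = 24576.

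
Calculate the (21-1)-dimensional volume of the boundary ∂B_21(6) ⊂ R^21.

S = n·V_n(r)/r = 21·V_21(6)/6 (volume-to-surface relation), giving 92442129447518208·π^10/8083075 ≈ 1.07101e+15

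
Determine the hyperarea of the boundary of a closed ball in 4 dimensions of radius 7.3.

|∂B_4(7.3)| ≈ 7678.89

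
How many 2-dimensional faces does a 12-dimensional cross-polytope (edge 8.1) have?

f_2(12-orthoplex) = 2^3 · (12 choose 3) = 1760.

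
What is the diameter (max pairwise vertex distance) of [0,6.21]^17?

d = √(6.21² + 6.21² + ... + 6.21²) [17 terms] = √(17·6.21²) = 6.21√17 ≈ 25.6045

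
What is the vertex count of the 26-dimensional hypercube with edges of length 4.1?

Number of vertices = 2^26 = 67108864.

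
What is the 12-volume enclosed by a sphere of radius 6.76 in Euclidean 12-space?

V_12(6.76) = π^(12/2) · (6.76)^12 / Γ(12/2 + 1) ≈ 1.21598e+10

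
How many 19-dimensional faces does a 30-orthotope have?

f_19(30-cube) = (30 choose 19) · 2^11 = 111876710400.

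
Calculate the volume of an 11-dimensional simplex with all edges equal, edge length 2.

V_11 = √(12) · 2^11 / (11! · 2^(11/2)) ≈ 3.92735e-06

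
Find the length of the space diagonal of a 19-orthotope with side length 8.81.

||(8.81,8.81,...,8.81)|| = √(19)·8.81 ≈ 38.4019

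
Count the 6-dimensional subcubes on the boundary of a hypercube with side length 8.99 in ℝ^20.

f_6(20-cube) = (20 choose 6) · 2^14 = 635043840.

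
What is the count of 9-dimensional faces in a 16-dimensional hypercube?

Choose 9 of 16 axes to span the face (C(16,9) = 11440 ways), then fix each of the remaining 7 coordinates at one of its two extreme values (2^7 = 128 ways): 11440·128 = 1464320.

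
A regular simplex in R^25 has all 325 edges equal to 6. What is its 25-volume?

V = (6^25 / 25!) · √((25+1) / 2^25) ≈ 1.61342e-09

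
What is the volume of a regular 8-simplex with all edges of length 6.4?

Volume = 6.4^8 · √(9/2^8) / 8! ≈ 13.0894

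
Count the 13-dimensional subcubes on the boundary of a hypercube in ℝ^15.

f_13(15-cube) = (15 choose 13) · 2^2 = 420.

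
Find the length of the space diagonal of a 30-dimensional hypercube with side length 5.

||(5,5,...,5)|| = √(30)·5 ≈ 27.3861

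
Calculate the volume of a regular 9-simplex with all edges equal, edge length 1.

Volume = 1^9 · √(10/2^9) / 9! ≈ 3.85125e-07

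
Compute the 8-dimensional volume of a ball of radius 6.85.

The n-ball volume is π^(n/2)·r^n/Γ(n/2+1). With n=8, r=6.85: V ≈ 1.96749e+07.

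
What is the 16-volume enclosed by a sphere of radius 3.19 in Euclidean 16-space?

The n-ball volume is π^(n/2)·r^n/Γ(n/2+1). With n=16, r=3.19: V ≈ 2.70601e+07.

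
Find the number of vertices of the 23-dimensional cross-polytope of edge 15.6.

The vertices are ±e_1, ..., ±e_23, so there are 2·23 = 46.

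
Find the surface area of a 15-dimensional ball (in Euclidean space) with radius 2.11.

|∂B_15(2.11)| ≈ 198370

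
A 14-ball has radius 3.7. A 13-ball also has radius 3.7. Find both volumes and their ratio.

V_14(3.7) ≈ 5.40061e+07. V_13(3.7) ≈ 2.21801e+07. Ratio V_14/V_13 ≈ 2.435.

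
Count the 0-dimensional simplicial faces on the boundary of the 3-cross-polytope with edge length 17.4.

f_0(3-orthoplex) = 2^1 · (3 choose 1) = 6.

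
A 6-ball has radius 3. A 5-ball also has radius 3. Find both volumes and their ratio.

V_6(3) ≈ 3767.26. V_5(3) ≈ 1279.1. Ratio V_6/V_5 ≈ 2.945.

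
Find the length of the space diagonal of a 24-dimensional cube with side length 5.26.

d = √(5.26² + 5.26² + ... + 5.26²) [24 terms] = √(24·5.26²) = 5.26√24 ≈ 25.7686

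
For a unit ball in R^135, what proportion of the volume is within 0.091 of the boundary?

1 - (1-0.091)^135 ≈ 0.9999974524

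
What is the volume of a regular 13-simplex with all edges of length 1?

V_13 = √(14) · 1^13 / (13! · 2^(13/2)) ≈ 6.63879e-12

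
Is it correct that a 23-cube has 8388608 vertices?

True. The 23-cube has 2^23 = 8388608 vertices.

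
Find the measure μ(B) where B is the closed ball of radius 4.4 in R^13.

The n-ball volume is π^(n/2)·r^n/Γ(n/2+1). With n=13, r=4.4: V ≈ 2.10973e+08.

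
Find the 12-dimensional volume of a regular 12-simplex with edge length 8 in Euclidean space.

Volume = 8^12 · √(13/2^12) / 12! ≈ 8.08229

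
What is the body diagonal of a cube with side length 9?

||(9,9,...,9)|| = √(3)·9 ≈ 15.5885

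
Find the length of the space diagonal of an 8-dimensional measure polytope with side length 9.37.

d = √(9.37² + 9.37² + ... + 9.37²) [8 terms] = √(8·9.37²) = 9.37√8 ≈ 26.5024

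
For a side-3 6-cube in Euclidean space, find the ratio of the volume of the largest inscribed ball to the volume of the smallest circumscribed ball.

The radii are 3/2 and 3√6/2, so the volume ratio is (1/√6)^6 = 6^{-6/2} ≈ 0.00462963.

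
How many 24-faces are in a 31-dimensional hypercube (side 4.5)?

f_24(31-cube) = (31 choose 24) · 2^7 = 336585600.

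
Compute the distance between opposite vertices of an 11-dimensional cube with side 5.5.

Diagonal = √11 · 5.5 ≈ 18.2414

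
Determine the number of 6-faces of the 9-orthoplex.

An n-cross-polytope has 2^(k+1)·C(n,k+1) k-faces. Here 2^7·C(9,7) = 128·36 = 4608.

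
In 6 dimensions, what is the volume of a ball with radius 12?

V_6(12) = π^(6/2) · (12)^6 / Γ(6/2 + 1) = 497664·π^3 ≈ 1.54307e+07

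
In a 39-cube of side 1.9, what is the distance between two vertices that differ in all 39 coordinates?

d = √(1.9² + 1.9² + ... + 1.9²) [39 terms] = √(39·1.9²) = 1.9√39 ≈ 11.8655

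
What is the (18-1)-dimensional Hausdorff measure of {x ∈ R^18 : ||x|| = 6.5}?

The surface area of an n-ball is 2π^(n/2) r^(n-1) / Γ(n/2). For n=18, r=6.5: 8650415919381337933·π^9/2642411520 ≈ 9.75855e+13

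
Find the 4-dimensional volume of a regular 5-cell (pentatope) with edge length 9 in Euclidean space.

Volume = 9^4 · √(5/2^4) / 4! ≈ 152.821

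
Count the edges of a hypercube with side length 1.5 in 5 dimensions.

An n-cube has n·2^(n-1) edges. With n = 5: 5·16 = 80.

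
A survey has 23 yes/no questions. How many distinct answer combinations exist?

Each vertex is a binary string of length 23, so there are 2^23 = 8388608.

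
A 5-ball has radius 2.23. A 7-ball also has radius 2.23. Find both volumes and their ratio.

V_5(2.23) ≈ 290.284. V_7(2.23) ≈ 1295.73. Ratio V_5/V_7 ≈ 0.224.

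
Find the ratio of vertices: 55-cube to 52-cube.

The 55-cube has 2^55 = 36028797018963968 vertices. The 52-cube has 2^52 = 4503599627370496 vertices. Ratio: 36028797018963968/4503599627370496 = 8.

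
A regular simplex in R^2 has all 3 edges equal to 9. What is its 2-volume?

Area = (√3/4) · 9² = 35.074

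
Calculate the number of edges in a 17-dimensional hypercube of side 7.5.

Number of 1-faces = C(17,1)·2^(17-1) = 17·65536 = 1114112.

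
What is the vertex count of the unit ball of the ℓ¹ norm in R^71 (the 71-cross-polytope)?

The vertices are ±e_1, ..., ±e_71, so there are 2·71 = 142.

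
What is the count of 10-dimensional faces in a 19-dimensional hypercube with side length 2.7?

Choose 10 of 19 axes to span the face (C(19,10) = 92378 ways), then fix each of the remaining 9 coordinates at one of its two extreme values (2^9 = 512 ways): 92378·512 = 47297536.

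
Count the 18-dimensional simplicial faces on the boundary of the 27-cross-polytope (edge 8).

An n-cross-polytope has 2^(k+1)·C(n,k+1) k-faces. Here 2^19·C(27,19) = 524288·2220075 = 1163958681600.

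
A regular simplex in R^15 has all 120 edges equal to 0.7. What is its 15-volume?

Volume = 0.7^15 · √(16/2^15) / 15! ≈ 8.02243e-17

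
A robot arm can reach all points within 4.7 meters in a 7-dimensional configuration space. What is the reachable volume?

V_7(4.7) = π^(7/2) · (4.7)^7 / Γ(7/2 + 1) ≈ 239368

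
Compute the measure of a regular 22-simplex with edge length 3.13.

V = (3.13^22 / 22!) · √((22+1) / 2^22) ≈ 1.66243e-13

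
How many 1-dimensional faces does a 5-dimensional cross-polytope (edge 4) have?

f_1(5-orthoplex) = 2^2 · (5 choose 2) = 40.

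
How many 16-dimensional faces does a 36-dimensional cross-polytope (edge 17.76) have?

Each 16-face is the convex hull of 17 vertices, one chosen as ±e_i from each of 17 distinct axes: 2^17·C(36,17) = 1126891074355200.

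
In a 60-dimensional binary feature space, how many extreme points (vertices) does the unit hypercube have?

An n-cube has 2^n vertices; for n = 60 that is 2^60 = 1152921504606846976.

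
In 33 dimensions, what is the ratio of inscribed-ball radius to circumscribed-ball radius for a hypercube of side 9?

r_in = 9/2 (half the side); r_out = 9√33/2 (half the diagonal). Ratio = 1/√33 ≈ 0.174078.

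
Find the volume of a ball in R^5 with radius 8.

V = 262144·π^2/15 ≈ 172484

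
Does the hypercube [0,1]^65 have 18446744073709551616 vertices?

False. The 65-cube has 2^65 = 36893488147419103232 vertices.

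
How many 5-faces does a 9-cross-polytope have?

Each 5-face is the convex hull of 6 vertices, one chosen as ±e_i from each of 6 distinct axes: 2^6·C(9,6) = 5376.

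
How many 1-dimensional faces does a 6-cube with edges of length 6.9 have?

Number of 1-faces = C(6,1) · 2^(6-1) = 6 · 32 = 192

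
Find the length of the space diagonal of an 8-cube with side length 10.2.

d = √(10.2² + 10.2² + ... + 10.2²) [8 terms] = √(8·10.2²) = 10.2√8 ≈ 28.85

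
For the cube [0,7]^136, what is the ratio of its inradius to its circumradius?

r_in / r_out = (7/2) / (7√136/2) = 1/√136 ≈ 0.0857493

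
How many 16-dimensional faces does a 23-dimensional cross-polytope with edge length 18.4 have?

An n-cross-polytope has 2^(k+1)·C(n,k+1) k-faces. Here 2^17·C(23,17) = 131072·100947 = 13231325184.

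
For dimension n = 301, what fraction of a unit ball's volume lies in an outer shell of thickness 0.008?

1 - (1-0.008)^301 ≈ 0.910872 ≈ 91.09%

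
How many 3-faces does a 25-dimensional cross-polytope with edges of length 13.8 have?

An n-cross-polytope has 2^(k+1)·C(n,k+1) k-faces. Here 2^4·C(25,4) = 16·12650 = 202400.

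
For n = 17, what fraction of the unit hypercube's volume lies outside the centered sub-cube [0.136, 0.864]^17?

The inner cube has side 1-2·0.136 = 0.728 and volume (0.728)^17 ≈ 0.004531, so the shell holds 0.995469 of the volume.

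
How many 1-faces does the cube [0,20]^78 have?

The 78-cube has n·2^(n-1) = 78·2^77 = 78·151115727451828646838272 = 11787026741242634453385216 edges.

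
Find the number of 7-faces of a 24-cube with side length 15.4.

f_7(24-cube) = (24 choose 7) · 2^17 = 45364543488.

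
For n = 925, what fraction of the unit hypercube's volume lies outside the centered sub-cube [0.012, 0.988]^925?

Shell fraction = 1 - (1-0.024)^925 ≈ 1 - 1.742e-10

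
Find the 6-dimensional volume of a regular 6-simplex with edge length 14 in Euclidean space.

Volume = 14^6 · √(7/2^6) / 6! ≈ 3458.56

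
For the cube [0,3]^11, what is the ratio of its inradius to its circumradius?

r_in / r_out = (3/2) / (3√11/2) = 1/√11 ≈ 0.301511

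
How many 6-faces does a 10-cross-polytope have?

An n-cross-polytope has 2^(k+1)·C(n,k+1) k-faces. Here 2^7·C(10,7) = 128·120 = 15360.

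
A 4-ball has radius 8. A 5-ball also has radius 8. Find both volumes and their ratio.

V_4(8) ≈ 20212.9. V_5(8) ≈ 172484. Ratio V_4/V_5 ≈ 0.1172.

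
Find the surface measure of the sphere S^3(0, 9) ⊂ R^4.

S_4(9) = 2·π^(4/2)·(9)^3 / Γ(4/2) = 1458·π^2 ≈ 14389.9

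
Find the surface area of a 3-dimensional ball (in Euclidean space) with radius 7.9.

|∂B_3(7.9)| = 4πr² = 4π·(7.9)² ≈ 784.267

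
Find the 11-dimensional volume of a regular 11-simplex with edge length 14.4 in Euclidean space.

For a regular n-simplex with edge a, V = (a^n / n!)·√((n+1)/2^n). With a=14.4, n=11: V ≈ 10586.6.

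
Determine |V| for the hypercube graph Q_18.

The 18-cube has 2^18 = 262144 vertices.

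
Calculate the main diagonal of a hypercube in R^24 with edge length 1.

||(1,1,...,1)|| = √(24)·1 ≈ 4.89898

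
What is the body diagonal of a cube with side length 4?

||(4,4,...,4)|| = √(3)·4 ≈ 6.9282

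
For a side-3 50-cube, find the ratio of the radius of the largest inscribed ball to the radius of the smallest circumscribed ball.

For an n-cube of any side s, the inradius is s/2 and the circumradius is s√n/2, so the ratio is 1/√50 ≈ 0.141421.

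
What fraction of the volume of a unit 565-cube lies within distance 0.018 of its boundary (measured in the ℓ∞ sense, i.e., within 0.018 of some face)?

1 - (1 - 2·0.018)^565 = 1 - 0.964^565 ≈ 0.999999999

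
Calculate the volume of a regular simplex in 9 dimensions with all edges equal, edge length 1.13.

V_9 = √(10) · 1.13^9 / (9! · 2^(9/2)) ≈ 1.15693e-06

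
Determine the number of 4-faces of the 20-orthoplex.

f_4(20-orthoplex) = 2^5 · (20 choose 5) = 496128.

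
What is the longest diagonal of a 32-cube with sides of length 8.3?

The space diagonal of an n-cube of side s is s√n. Here 8.3·√32 ≈ 46.9519.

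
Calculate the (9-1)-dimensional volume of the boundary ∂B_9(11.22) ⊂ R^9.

S = n·V_n(r)/r = 9·V_9(11.22)/11.22 (volume-to-surface relation), giving 7.45595e+09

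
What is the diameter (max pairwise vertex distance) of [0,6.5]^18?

||(6.5,6.5,...,6.5)|| = √(18)·6.5 ≈ 27.5772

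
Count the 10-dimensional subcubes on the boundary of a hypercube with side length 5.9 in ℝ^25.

Choose 10 of 25 axes to span the face (C(25,10) = 3268760 ways), then fix each of the remaining 15 coordinates at one of its two extreme values (2^15 = 32768 ways): 3268760·32768 = 107110727680.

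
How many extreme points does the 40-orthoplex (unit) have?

The vertices are ±e_1, ..., ±e_40, so there are 2·40 = 80.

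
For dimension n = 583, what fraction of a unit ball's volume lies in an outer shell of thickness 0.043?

1 - (1-0.043)^583 ≈ 1 - 7.441e-12 ≈ (100 - 7.44e-10)%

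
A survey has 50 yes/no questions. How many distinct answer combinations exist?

An n-cube has 2^n vertices; for n = 50 that is 2^50 = 1125899906842624.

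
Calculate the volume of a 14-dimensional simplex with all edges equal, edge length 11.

V_14 = √(15) · 11^14 / (14! · 2^(14/2)) ≈ 131.803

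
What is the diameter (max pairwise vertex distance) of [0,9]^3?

The space diagonal of an n-cube of side s is s√n. Here 9·√3 ≈ 15.5885.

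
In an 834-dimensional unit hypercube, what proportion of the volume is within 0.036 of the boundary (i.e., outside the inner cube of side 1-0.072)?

Shell fraction = 1 - (1-0.072)^834 ≈ 1 - 8.61e-28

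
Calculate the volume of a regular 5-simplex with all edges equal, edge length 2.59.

For a regular n-simplex with edge a, V = (a^n / n!)·√((n+1)/2^n). With a=2.59, n=5: V ≈ 0.420551.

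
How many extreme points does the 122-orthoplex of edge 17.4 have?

The vertices are ±e_1, ..., ±e_122, so there are 2·122 = 244.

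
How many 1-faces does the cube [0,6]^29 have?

Each of the 2^29 = 536870912 vertices has degree 29; total edges = 29·2^29/2 = 7784628224.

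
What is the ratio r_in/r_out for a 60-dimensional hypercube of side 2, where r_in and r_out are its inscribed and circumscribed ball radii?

r_in / r_out = (2/2) / (2√60/2) = 1/√60 ≈ 0.129099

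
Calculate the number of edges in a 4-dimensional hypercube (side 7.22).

The 4-cube has n·2^(n-1) = 4·2^3 = 4·8 = 32 edges.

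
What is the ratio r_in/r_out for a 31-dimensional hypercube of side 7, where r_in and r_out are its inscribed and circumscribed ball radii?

r_in / r_out = (7/2) / (7√31/2) = 1/√31 ≈ 0.179605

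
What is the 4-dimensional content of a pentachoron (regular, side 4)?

For a regular n-simplex with edge a, V = (a^n / n!)·√((n+1)/2^n). With a=4, n=4: V ≈ 5.96285.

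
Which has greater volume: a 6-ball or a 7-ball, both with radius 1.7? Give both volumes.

V_6(1.7) ≈ 124.736. V_7(1.7) ≈ 193.875. The 7-ball is larger.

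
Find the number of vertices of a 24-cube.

An n-cube has 2^n vertices; for n = 24 that is 2^24 = 16777216.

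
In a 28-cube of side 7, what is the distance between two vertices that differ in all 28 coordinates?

Diagonal = √28 · 7 ≈ 37.0405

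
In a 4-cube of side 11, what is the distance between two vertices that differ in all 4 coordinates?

Diagonal = √4 · 11 = 22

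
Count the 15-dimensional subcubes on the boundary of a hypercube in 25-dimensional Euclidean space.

Choose 15 of 25 axes to span the face (C(25,15) = 3268760 ways), then fix each of the remaining 10 coordinates at one of its two extreme values (2^10 = 1024 ways): 3268760·1024 = 3347210240.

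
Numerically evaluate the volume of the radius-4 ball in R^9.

The n-ball volume is π^(n/2)·r^n/Γ(n/2+1). With n=9, r=4: V = 8388608·π^4/945 ≈ 864684.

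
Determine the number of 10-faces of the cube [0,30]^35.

Number of 10-faces = C(35,10) · 2^(35-10) = 183579396 · 33554432 = 6159902359683072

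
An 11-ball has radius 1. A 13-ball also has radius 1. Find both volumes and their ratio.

V_11(1) ≈ 1.8841. V_13(1) ≈ 0.910629. Ratio V_11/V_13 ≈ 2.069.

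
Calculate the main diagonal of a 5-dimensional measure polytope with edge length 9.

Diagonal = √5 · 9 ≈ 20.1246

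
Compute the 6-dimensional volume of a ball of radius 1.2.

Volume = π^{6/2}·(1.2)^6/Γ(4) ≈ 15.4307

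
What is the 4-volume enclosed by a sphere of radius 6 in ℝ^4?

The n-ball volume is π^(n/2)·r^n/Γ(n/2+1). With n=4, r=6: V = 648·π^2 ≈ 6395.5.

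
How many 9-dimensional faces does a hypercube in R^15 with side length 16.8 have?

Number of 9-faces = C(15,9) · 2^(15-9) = 5005 · 64 = 320320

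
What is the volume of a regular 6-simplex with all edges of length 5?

V = (5^6 / 6!) · √((6+1) / 2^6) ≈ 7.17706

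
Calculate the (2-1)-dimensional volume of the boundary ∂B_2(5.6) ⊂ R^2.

S = n·V_n(r)/r = 2·V_2(5.6)/5.6 (volume-to-surface relation), giving 2πr = 2π·5.6 ≈ 35.1858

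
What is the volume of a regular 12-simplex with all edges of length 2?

V = (2^12 / 12!) · √((12+1) / 2^12) ≈ 4.81742e-07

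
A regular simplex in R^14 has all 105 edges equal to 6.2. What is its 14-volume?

Volume = 6.2^14 · √(15/2^14) / 14! ≈ 0.0430438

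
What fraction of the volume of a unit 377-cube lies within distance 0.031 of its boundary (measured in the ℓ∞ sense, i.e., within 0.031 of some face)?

1 - (1 - 2·0.031)^377 = 1 - 0.938^377 ≈ 1 - 3.315e-11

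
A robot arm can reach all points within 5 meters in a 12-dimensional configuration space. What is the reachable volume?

The n-ball volume is π^(n/2)·r^n/Γ(n/2+1). With n=12, r=5: V = 48828125·π^6/144 ≈ 3.25992e+08.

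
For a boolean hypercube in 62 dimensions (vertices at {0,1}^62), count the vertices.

The 62-cube has 2^62 = 4611686018427387904 vertices.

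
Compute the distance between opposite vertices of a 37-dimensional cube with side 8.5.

The space diagonal of an n-cube of side s is s√n. Here 8.5·√37 ≈ 51.7035.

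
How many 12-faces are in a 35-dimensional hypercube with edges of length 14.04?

Number of 12-faces = C(35,12) · 2^(35-12) = 834451800 · 8388608 = 6999889045094400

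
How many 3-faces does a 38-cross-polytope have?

Number of 3-faces = 2^(3+1) · C(38,3+1) = 16 · 73815 = 1181040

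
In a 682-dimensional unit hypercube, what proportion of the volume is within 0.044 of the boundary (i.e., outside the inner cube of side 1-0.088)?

1 - (1 - 2·0.044)^682 = 1 - 0.912^682 ≈ 1 - 5.206e-28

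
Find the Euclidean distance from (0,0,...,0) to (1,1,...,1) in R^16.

||(1,1,...,1)|| = √(16)·1 = 4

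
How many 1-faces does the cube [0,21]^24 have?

Number of 1-faces = C(24,1)·2^(24-1) = 24·8388608 = 201326592.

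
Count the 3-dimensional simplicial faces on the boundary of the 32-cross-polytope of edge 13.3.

Each 3-face is the convex hull of 4 vertices, one chosen as ±e_i from each of 4 distinct axes: 2^4·C(32,4) = 575360.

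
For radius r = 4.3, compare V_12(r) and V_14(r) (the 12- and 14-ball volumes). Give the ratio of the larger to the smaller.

V_12(4.3) ≈ 5.33566e+07, V_14(4.3) ≈ 4.42769e+08. The 14-ball is larger by a factor of 8.298.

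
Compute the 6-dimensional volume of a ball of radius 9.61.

Volume = π^{6/2}·(9.61)^6/Γ(4) ≈ 4.07042e+06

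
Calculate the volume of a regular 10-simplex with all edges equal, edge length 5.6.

For a regular n-simplex with edge a, V = (a^n / n!)·√((n+1)/2^n). With a=5.6, n=10: V ≈ 0.866291.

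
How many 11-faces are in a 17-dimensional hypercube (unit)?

f_11(17-cube) = (17 choose 11) · 2^6 = 792064.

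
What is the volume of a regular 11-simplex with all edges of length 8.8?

For a regular n-simplex with edge a, V = (a^n / n!)·√((n+1)/2^n). With a=8.8, n=11: V ≈ 46.998.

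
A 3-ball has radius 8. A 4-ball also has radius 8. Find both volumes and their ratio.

V_3(8) ≈ 2144.66. V_4(8) ≈ 20212.9. Ratio V_3/V_4 ≈ 0.1061.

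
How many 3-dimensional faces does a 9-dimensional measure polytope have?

An n-cube has C(n,k)·2^(n-k) k-faces. Here C(9,3)·2^6 = 84·64 = 5376.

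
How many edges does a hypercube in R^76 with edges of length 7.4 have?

Each of the 2^76 = 75557863725914323419136 vertices has degree 76; total edges = 76·2^76/2 = 2871198821584744289927168.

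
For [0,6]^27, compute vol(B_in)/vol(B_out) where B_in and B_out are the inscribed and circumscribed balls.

V_in / V_out = (r_in/r_out)^27 = (1/√27)^27 = 27^(-27/2) ≈ 4.74886e-20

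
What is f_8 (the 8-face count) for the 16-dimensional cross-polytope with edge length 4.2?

Number of 8-faces = 2^(8+1) · C(16,8+1) = 512 · 11440 = 5857280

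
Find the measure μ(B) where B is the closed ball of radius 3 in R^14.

V = 531441·π^7/560 ≈ 2.86626e+06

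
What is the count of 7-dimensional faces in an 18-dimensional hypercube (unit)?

f_7(18-cube) = (18 choose 7) · 2^11 = 65175552.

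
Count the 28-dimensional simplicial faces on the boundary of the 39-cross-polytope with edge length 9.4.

Number of 28-faces = 2^(28+1) · C(39,28+1) = 536870912 · 635745396 = 341313210550321152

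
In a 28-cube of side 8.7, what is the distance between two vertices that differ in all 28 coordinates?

d = √(8.7² + 8.7² + ... + 8.7²) [28 terms] = √(28·8.7²) = 8.7√28 ≈ 46.0361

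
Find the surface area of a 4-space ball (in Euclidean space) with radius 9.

|∂B_4(9)| = 1458·π^2 ≈ 14389.9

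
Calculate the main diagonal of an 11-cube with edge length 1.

||(1,1,...,1)|| = √(11)·1 ≈ 3.31662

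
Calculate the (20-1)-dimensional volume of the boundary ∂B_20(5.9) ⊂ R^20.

S = n·V_n(r)/r = 20·V_20(5.9)/5.9 (volume-to-surface relation), giving 2.28536e+14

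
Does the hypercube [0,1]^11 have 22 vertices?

False. The 11-cube has 2^11 = 2048 vertices.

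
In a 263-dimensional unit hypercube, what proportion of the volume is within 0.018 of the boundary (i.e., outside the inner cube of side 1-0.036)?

The inner cube has side 1-2·0.018 = 0.964 and volume (0.964)^263 ≈ 6.49e-05, so the shell holds 0.999935 of the volume.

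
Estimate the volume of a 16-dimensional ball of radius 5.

Volume = π^{16/2}·(5)^16/Γ(9) = 30517578125·π^8/8064 ≈ 3.59086e+10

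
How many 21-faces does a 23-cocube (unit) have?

Number of 21-faces = 2^(21+1) · C(23,21+1) = 4194304 · 23 = 96468992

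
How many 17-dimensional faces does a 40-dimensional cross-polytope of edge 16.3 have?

Number of 17-faces = 2^(17+1) · C(40,17+1) = 262144 · 113380261800 = 29721955349299200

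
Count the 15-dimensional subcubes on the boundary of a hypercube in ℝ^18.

Choose 15 of 18 axes to span the face (C(18,15) = 816 ways), then fix each of the remaining 3 coordinates at one of its two extreme values (2^3 = 8 ways): 816·8 = 6528.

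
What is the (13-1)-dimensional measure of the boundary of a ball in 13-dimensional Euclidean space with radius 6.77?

S_13(6.77) = 2·π^(13/2)·(6.77)^12 / Γ(13/2) ≈ 1.09736e+11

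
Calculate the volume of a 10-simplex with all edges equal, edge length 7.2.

V_10 = √(11) · 7.2^10 / (10! · 2^(10/2)) ≈ 10.6932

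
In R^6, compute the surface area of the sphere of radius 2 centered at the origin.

The surface area of an n-ball is 2π^(n/2) r^(n-1) / Γ(n/2). For n=6, r=2: 32·π^3 ≈ 992.201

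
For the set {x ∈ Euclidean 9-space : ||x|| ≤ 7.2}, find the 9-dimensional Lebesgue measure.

The n-ball volume is π^(n/2)·r^n/Γ(n/2+1). With n=9, r=7.2: V ≈ 1.71518e+08.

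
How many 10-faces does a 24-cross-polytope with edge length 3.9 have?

Each 10-face is the convex hull of 11 vertices, one chosen as ±e_i from each of 11 distinct axes: 2^11·C(24,11) = 5112102912.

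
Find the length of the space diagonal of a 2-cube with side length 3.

The space diagonal of an n-cube of side s is s√n. Here 3·√2 ≈ 4.24264.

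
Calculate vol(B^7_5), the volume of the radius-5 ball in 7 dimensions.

V_7(5) = π^(7/2) · (5)^7 / Γ(7/2 + 1) = 250000·π^3/21 ≈ 369122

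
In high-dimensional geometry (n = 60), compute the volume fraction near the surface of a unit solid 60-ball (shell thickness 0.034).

1 - (1-0.034)^60 ≈ 0.874505 ≈ 87.45%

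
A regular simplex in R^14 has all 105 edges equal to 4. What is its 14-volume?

V = (4^14 / 14!) · √((14+1) / 2^14) ≈ 9.31681e-05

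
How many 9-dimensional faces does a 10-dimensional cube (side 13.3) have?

Choose 9 of 10 axes to span the face (C(10,9) = 10 ways), then fix each of the remaining 1 coordinate at one of its two extreme values (2^1 = 2 ways): 10·2 = 20.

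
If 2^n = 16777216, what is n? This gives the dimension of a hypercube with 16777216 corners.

n = log_2(16777216) = 24.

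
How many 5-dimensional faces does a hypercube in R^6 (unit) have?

Choose 5 of 6 axes to span the face (C(6,5) = 6 ways), then fix each of the remaining 1 coordinate at one of its two extreme values (2^1 = 2 ways): 6·2 = 12.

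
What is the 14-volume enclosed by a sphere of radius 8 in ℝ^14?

The n-ball volume is π^(n/2)·r^n/Γ(n/2+1). With n=14, r=8: V = 274877906944·π^7/315 ≈ 2.63559e+12.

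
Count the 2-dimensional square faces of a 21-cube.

Number of 2-faces = C(21,2) · 2^(21-2) = 210 · 524288 = 110100480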